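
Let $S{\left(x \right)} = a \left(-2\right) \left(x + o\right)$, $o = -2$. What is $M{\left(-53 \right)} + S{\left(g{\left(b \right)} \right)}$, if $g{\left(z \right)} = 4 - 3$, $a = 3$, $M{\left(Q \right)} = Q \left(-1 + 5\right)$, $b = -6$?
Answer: $-206$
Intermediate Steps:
$M{\left(Q \right)} = 4 Q$ ($M{\left(Q \right)} = Q 4 = 4 Q$)
$g{\left(z \right)} = 1$
$S{\left(x \right)} = 12 - 6 x$ ($S{\left(x \right)} = 3 \left(-2\right) \left(x - 2\right) = - 6 \left(-2 + x\right) = 12 - 6 x$)
$M{\left(-53 \right)} + S{\left(g{\left(b \right)} \right)} = 4 \left(-53\right) + \left(12 - 6\right) = -212 + \left(12 - 6\right) = -212 + 6 = -206$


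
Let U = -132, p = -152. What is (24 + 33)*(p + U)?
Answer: -16188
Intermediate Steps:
(24 + 33)*(p + U) = (24 + 33)*(-152 - 132) = 57*(-284) = -16188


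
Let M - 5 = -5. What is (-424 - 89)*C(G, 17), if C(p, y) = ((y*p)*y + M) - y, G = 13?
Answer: -1918620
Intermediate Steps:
M = 0 (M = 5 - 5 = 0)
C(p, y) = -y + p*y² (C(p, y) = ((y*p)*y + 0) - y = ((p*y)*y + 0) - y = (p*y² + 0) - y = p*y² - y = -y + p*y²)
(-424 - 89)*C(G, 17) = (-424 - 89)*(17*(-1 + 13*17)) = -8721*(-1 + 221) = -8721*220 = -513*3740 = -1918620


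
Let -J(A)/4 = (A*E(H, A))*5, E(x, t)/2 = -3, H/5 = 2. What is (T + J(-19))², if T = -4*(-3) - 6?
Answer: 5171076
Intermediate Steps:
T = 6 (T = 12 - 6 = 6)
H = 10 (H = 5*2 = 10)
E(x, t) = -6 (E(x, t) = 2*(-3) = -6)
J(A) = 120*A (J(A) = -4*A*(-6)*5 = -4*(-6*A)*5 = -(-120)*A = 120*A)
(T + J(-19))² = (6 + 120*(-19))² = (6 - 2280)² = (-2274)² = 5171076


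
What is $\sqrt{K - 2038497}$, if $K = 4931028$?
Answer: $\sqrt{2892531} \approx 1700.7$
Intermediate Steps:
$\sqrt{K - 2038497} = \sqrt{4931028 - 2038497} = \sqrt{2892531}$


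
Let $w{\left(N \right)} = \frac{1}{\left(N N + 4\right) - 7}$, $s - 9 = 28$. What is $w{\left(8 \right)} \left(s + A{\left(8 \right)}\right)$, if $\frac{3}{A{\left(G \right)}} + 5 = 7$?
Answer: $\frac{77}{122} \approx 0.63115$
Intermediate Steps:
$A{\left(G \right)} = \frac{3}{2}$ ($A{\left(G \right)} = \frac{3}{-5 + 7} = \frac{3}{2}$)
$s = 37$ ($s = 9 + 28 = 37$)
$w{\left(N \right)} = \frac{1}{-3 + N^{2}}$ ($w{\left(N \right)} = \frac{1}{\left(N^{2} + 4\right) - 7} = \frac{1}{\left(4 + N^{2}\right) - 7} = \frac{1}{-3 + N^{2}}$)
$w{\left(8 \right)} \left(s + A{\left(8 \right)}\right) = \frac{37 + \frac{3}{2}}{-3 + 8^{2}} = \frac{1}{-3 + 64} \cdot \frac{77}{2} = \frac{1}{61} \cdot \frac{77}{2} = \frac{77}{122}$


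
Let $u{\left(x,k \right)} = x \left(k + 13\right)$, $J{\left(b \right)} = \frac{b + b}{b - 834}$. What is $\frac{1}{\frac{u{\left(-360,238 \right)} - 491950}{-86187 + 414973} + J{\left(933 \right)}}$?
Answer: $\frac{5424969}{92644331} \approx 0.058557$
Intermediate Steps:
$J{\left(b \right)} = \frac{2 b}{-834 + b}$
$u{\left(x,k \right)} = x \left(13 + k\right)$
$\frac{1}{\frac{u{\left(-360,238 \right)} - 491950}{-86187 + 414973} + J{\left(933 \right)}} = \frac{1}{\frac{- 360 \left(13 + 238\right) - 491950}{-86187 + 414973} + 2 \cdot 933 \frac{1}{-834 + 933}} = \frac{1}{\frac{\left(-360\right) 251 - 491950}{328786} + 2 \cdot 933 \cdot \frac{1}{99}} = \frac{1}{\left(-90360 - 491950\right) \frac{1}{328786} + 2 \cdot 933 \cdot \frac{1}{99}} = \frac{1}{\left(-582310\right) \frac{1}{328786} + \frac{622}{33}} = \frac{1}{- \frac{291155}{164393} + \frac{622}{33}} = \frac{1}{\frac{92644331}{5424969}} = \frac{5424969}{92644331}$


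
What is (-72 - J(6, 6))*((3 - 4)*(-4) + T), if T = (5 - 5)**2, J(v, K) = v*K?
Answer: -432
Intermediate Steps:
J(v, K) = K*v
T = 0 (T = 0**2 = 0)
(-72 - J(6, 6))*((3 - 4)*(-4) + T) = (-72 - 6*6)*((3 - 4)*(-4) + 0) = (-72 - 1*36)*(-1*(-4) + 0) = (-72 - 36)*(4 + 0) = -108*4 = -432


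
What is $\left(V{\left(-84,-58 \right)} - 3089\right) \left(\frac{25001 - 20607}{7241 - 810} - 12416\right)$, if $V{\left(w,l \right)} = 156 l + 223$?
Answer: $\frac{951248334428}{6431} \approx 1.4792 \cdot 10^{8}$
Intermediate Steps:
$V{\left(w,l \right)} = 223 + 156 l$
$\left(V{\left(-84,-58 \right)} - 3089\right) \left(\frac{25001 - 20607}{7241 - 810} - 12416\right) = \left(\left(223 + 156 \left(-58\right)\right) - 3089\right) \left(\frac{25001 - 20607}{7241 - 810} - 12416\right) = \left(\left(223 - 9048\right) - 3089\right) \left(\frac{4394}{6431} - 12416\right) = \left(-8825 - 3089\right) \left(4394 \cdot \frac{1}{6431} - 12416\right) = - 11914 \left(\frac{4394}{6431} - 12416\right) = \left(-11914\right) \left(- \frac{79842902}{6431}\right) = \frac{951248334428}{6431}$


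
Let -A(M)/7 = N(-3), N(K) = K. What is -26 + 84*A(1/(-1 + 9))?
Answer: 1738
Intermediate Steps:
A(M) = 21 (A(M) = -7*(-3) = 21)
-26 + 84*A(1/(-1 + 9)) = -26 + 84*21 = -26 + 1764 = 1738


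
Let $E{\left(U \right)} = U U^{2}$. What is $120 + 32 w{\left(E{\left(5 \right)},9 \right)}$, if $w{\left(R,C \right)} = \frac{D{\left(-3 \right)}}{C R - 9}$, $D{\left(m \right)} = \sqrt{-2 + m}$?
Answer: $120 + \frac{8 i \sqrt{5}}{279} \approx 120.0 + 0.064117 i$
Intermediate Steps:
$E{\left(U \right)} = U^{3}$
$w{\left(R,C \right)} = \frac{i \sqrt{5}}{-9 + C R}$ ($w{\left(R,C \right)} = \frac{\sqrt{-2 - 3}}{C R - 9} = \frac{\sqrt{-5}}{-9 + C R} = \frac{i \sqrt{5}}{-9 + C R}$)
$120 + 32 w{\left(E{\left(5 \right)},9 \right)} = 120 + 32 \frac{i \sqrt{5}}{-9 + 9 \cdot 5^{3}} = 120 + 32 \frac{i \sqrt{5}}{-9 + 9 \cdot 125} = 120 + 32 \frac{i \sqrt{5}}{-9 + 1125} = 120 + 32 \frac{i \sqrt{5}}{1116} = 120 + \frac{8 i \sqrt{5}}{279}$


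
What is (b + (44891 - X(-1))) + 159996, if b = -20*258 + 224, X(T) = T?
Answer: 199952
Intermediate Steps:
b = -4936 (b = -5160 + 224 = -4936)
(b + (44891 - X(-1))) + 159996 = (-4936 + (44891 - 1*(-1))) + 159996 = (-4936 + (44891 + 1)) + 159996 = (-4936 + 44892) + 159996 = 39956 + 159996 = 199952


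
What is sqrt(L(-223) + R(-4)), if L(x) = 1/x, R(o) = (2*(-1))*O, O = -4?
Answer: sqrt(397609)/223 ≈ 2.8276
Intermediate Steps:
R(o) = 8 (R(o) = (2*(-1))*(-4) = -2*(-4) = 8)
sqrt(L(-223) + R(-4)) = sqrt(1/(-223) + 8) = sqrt(-1/223 + 8) = sqrt(1783/223) = sqrt(397609)/223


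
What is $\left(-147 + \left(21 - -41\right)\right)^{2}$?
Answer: $7225$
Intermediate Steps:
$\left(-147 + \left(21 - -41\right)\right)^{2} = \left(-147 + \left(21 + 41\right)\right)^{2} = \left(-147 + 62\right)^{2} = \left(-85\right)^{2} = 7225$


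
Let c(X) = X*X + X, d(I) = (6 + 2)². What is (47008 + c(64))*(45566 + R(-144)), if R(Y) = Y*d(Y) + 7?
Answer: 1860314976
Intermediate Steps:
d(I) = 64 (d(I) = 8² = 64)
c(X) = X + X² (c(X) = X² + X = X + X²)
R(Y) = 7 + 64*Y (R(Y) = Y*64 + 7 = 64*Y + 7 = 7 + 64*Y)
(47008 + c(64))*(45566 + R(-144)) = (47008 + 64*(1 + 64))*(45566 + (7 + 64*(-144))) = (47008 + 64*65)*(45566 + (7 - 9216)) = (47008 + 4160)*(45566 - 9209) = 51168*36357 = 1860314976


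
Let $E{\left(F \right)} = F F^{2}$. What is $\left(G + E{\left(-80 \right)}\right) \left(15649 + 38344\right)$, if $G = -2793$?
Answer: $-27795218449$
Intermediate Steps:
$E{\left(F \right)} = F^{3}$
$\left(G + E{\left(-80 \right)}\right) \left(15649 + 38344\right) = \left(-2793 + \left(-80\right)^{3}\right) \left(15649 + 38344\right) = \left(-2793 - 512000\right) 53993 = \left(-514793\right) 53993 = -27795218449$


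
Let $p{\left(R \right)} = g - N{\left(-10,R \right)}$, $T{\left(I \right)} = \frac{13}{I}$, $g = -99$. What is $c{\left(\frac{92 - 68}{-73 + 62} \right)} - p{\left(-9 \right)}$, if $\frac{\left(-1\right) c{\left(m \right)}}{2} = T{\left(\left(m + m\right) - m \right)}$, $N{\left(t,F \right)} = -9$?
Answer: $\frac{1223}{12} \approx 101.92$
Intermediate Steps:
$c{\left(m \right)} = - \frac{26}{m}$ ($c{\left(m \right)} = - 2 \frac{13}{\left(m + m\right) - m} = - 2 \frac{13}{2 m - m} = - 2 \frac{13}{m} = - \frac{26}{m}$)
$p{\left(R \right)} = -90$ ($p{\left(R \right)} = -99 - -9 = -99 + 9 = -90$)
$c{\left(\frac{92 - 68}{-73 + 62} \right)} - p{\left(-9 \right)} = - \frac{26}{\left(92 - 68\right) \frac{1}{-73 + 62}} - -90 = - \frac{26}{24 \frac{1}{-11}} + 90 = - \frac{26}{24 \left(- \frac{1}{11}\right)} + 90 = - \frac{26}{- \frac{24}{11}} + 90 = \left(-26\right) \left(- \frac{11}{24}\right) + 90 = \frac{143}{12} + 90 = \frac{1223}{12}$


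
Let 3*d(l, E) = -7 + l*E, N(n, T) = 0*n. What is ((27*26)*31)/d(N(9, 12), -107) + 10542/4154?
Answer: -135562125/14539 ≈ -9324.0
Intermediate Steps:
N(n, T) = 0
d(l, E) = -7/3 + E*l/3 (d(l, E) = (-7 + l*E)/3 = (-7 + E*l)/3 = -7/3 + E*l/3)
((27*26)*31)/d(N(9, 12), -107) + 10542/4154 = ((27*26)*31)/(-7/3 + (1/3)*(-107)*0) + 10542/4154 = (702*31)/(-7/3 + 0) + 10542*(1/4154) = 21762/(-7/3) + 5271/2077 = 21762*(-3/7) + 5271/2077 = -65286/7 + 5271/2077 = -135562125/14539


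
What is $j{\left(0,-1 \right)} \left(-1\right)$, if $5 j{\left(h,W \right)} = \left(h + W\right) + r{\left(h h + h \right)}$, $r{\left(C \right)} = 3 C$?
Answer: $\frac{1}{5} \approx 0.2$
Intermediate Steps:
$j{\left(h,W \right)} = \frac{W}{5} + \frac{3 h^{2}}{5} + \frac{4 h}{5}$ ($j{\left(h,W \right)} = \frac{\left(h + W\right) + 3 \left(h h + h\right)}{5} = \frac{\left(W + h\right) + 3 \left(h^{2} + h\right)}{5} = \frac{\left(W + h\right) + 3 \left(h + h^{2}\right)}{5} = \frac{\left(W + h\right) + \left(3 h + 3 h^{2}\right)}{5} = \frac{W + 3 h^{2} + 4 h}{5} = \frac{W}{5} + \frac{3 h^{2}}{5} + \frac{4 h}{5}$)
$j{\left(0,-1 \right)} \left(-1\right) = \left(\frac{1}{5} \left(-1\right) + \frac{1}{5} \cdot 0 + \frac{3}{5} \cdot 0 \left(1 + 0\right)\right) \left(-1\right) = \left(- \frac{1}{5} + 0 + \frac{3}{5} \cdot 0 \cdot 1\right) \left(-1\right) = \left(- \frac{1}{5} + 0 + 0\right) \left(-1\right) = \left(- \frac{1}{5}\right) \left(-1\right) = \frac{1}{5}$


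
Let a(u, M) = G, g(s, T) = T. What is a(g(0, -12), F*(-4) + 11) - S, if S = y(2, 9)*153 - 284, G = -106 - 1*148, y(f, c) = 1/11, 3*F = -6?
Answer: 177/11 ≈ 16.091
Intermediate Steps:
F = -2 (F = (⅓)*(-6) = -2)
y(f, c) = 1/11
G = -254 (G = -106 - 148 = -254)
S = -2971/11 (S = (1/11)*153 - 284 = 153/11 - 284 = -2971/11 ≈ -270.09)
a(u, M) = -254
a(g(0, -12), F*(-4) + 11) - S = -254 - 1*(-2971/11) = -254 + 2971/11 = 177/11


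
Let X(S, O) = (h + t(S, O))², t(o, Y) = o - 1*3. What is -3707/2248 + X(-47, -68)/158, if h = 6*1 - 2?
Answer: 2085531/177592 ≈ 11.743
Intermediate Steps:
t(o, Y) = -3 + o (t(o, Y) = o - 3 = -3 + o)
h = 4 (h = 6 - 2 = 4)
X(S, O) = (1 + S)² (X(S, O) = (4 + (-3 + S))² = (1 + S)²)
-3707/2248 + X(-47, -68)/158 = -3707/2248 + (1 - 47)²/158 = -3707*1/2248 + (-46)²*(1/158) = -3707/2248 + 2116*(1/158) = -3707/2248 + 1058/79 = 2085531/177592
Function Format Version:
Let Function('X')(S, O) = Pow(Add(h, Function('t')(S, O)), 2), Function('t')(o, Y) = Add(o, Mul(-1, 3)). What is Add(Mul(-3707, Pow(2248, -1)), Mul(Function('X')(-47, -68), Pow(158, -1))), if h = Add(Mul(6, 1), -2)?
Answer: Rational(2085531, 177592) ≈ 11.743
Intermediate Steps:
Function('t')(o, Y) = Add(-3, o) (Function('t')(o, Y) = Add(o, -3) = Add(-3, o))
h = 4 (h = Add(6, -2) = 4)
Function('X')(S, O) = Pow(Add(1, S), 2) (Function('X')(S, O) = Pow(Add(4, Add(-3, S)), 2) = Pow(Add(1, S), 2))
Add(Mul(-3707, Pow(2248, -1)), Mul(Function('X')(-47, -68), Pow(158, -1))) = Add(Mul(-3707, Pow(2248, -1)), Mul(Pow(Add(1, -47), 2), Pow(158, -1))) = Add(Mul(-3707, Rational(1, 2248)), Mul(Pow(-46, 2), Rational(1, 158))) = Add(Rational(-3707, 2248), Mul(2116, Rational(1, 158))) = Add(Rational(-3707, 2248), Rational(1058, 79)) = Rational(2085531, 177592)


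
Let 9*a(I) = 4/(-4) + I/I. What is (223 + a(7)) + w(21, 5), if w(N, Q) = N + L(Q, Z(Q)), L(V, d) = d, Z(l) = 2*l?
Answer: 254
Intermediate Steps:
a(I) = 0 (a(I) = (4/(-4) + I/I)/9 = (4*(-1/4) + 1)/9 = (-1 + 1)/9 = (1/9)*0 = 0)
w(N, Q) = N + 2*Q
(223 + a(7)) + w(21, 5) = (223 + 0) + (21 + 2*5) = 223 + (21 + 10) = 223 + 31 = 254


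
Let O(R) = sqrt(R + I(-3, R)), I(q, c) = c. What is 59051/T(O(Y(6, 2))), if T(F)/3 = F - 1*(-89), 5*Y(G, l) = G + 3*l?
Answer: 26277695/118743 - 118102*sqrt(30)/118743 ≈ 215.85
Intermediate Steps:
Y(G, l) = G/5 + 3*l/5 (Y(G, l) = (G + 3*l)/5 = G/5 + 3*l/5)
O(R) = sqrt(2)*sqrt(R) (O(R) = sqrt(R + R) = sqrt(2*R) = sqrt(2)*sqrt(R))
T(F) = 267 + 3*F (T(F) = 3*(F - 1*(-89)) = 3*(F + 89) = 3*(89 + F) = 267 + 3*F)
59051/T(O(Y(6, 2))) = 59051/(267 + 3*(sqrt(2)*sqrt((1/5)*6 + (3/5)*2))) = 59051/(267 + 3*(sqrt(2)*sqrt(6/5 + 6/5))) = 59051/(267 + 3*(sqrt(2)*sqrt(12/5))) = 59051/(267 + 3*(sqrt(2)*(2*sqrt(15)/5))) = 59051/(267 + 3*(2*sqrt(30)/5)) = 59051/(267 + 6*sqrt(30)/5)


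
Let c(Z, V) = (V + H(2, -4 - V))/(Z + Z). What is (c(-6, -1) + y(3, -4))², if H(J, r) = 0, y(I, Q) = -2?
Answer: 529/144 ≈ 3.6736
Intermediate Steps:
c(Z, V) = V/(2*Z) (c(Z, V) = (V + 0)/(Z + Z) = V/((2*Z)) = V*(1/(2*Z)) = V/(2*Z))
(c(-6, -1) + y(3, -4))² = ((½)*(-1)/(-6) - 2)² = ((½)*(-1)*(-⅙) - 2)² = (1/12 - 2)² = (-23/12)² = 529/144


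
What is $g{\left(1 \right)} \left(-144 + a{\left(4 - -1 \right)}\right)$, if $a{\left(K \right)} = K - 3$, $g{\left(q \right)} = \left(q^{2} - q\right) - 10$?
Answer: $1420$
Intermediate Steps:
$g{\left(q \right)} = -10 + q^{2} - q$
$a{\left(K \right)} = -3 + K$ ($a{\left(K \right)} = K - 3 = -3 + K$)
$g{\left(1 \right)} \left(-144 + a{\left(4 - -1 \right)}\right) = \left(-10 + 1^{2} - 1\right) \left(-144 + \left(-3 + \left(4 - -1\right)\right)\right) = \left(-10 + 1 - 1\right) \left(-144 + \left(-3 + \left(4 + 1\right)\right)\right) = - 10 \left(-144 + \left(-3 + 5\right)\right) = - 10 \left(-144 + 2\right) = \left(-10\right) \left(-142\right) = 1420$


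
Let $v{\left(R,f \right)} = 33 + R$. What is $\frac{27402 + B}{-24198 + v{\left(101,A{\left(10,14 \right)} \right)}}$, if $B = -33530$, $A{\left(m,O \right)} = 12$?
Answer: $\frac{383}{1504} \approx 0.25465$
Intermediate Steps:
$\frac{27402 + B}{-24198 + v{\left(101,A{\left(10,14 \right)} \right)}} = \frac{27402 - 33530}{-24198 + \left(33 + 101\right)} = - \frac{6128}{-24198 + 134} = - \frac{6128}{-24064} = \left(-6128\right) \left(- \frac{1}{24064}\right) = \frac{383}{1504}$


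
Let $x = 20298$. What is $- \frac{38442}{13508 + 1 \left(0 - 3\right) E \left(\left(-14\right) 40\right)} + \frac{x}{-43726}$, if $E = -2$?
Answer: $- \frac{10970343}{2579834} \approx -4.2523$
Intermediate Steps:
$- \frac{38442}{13508 + 1 \left(0 - 3\right) E \left(\left(-14\right) 40\right)} + \frac{x}{-43726} = - \frac{38442}{13508 + 1 \left(0 - 3\right) \left(-2\right) \left(\left(-14\right) 40\right)} + \frac{20298}{-43726} = - \frac{38442}{13508 + 1 \left(-3\right) \left(-2\right) \left(-560\right)} + 20298 \left(- \frac{1}{43726}\right) = - \frac{38442}{13508 + \left(-3\right) \left(-2\right) \left(-560\right)} - \frac{10149}{21863} = - \frac{38442}{13508 + 6 \left(-560\right)} - \frac{10149}{21863} = - \frac{38442}{13508 - 3360} - \frac{10149}{21863} = - \frac{38442}{10148} - \frac{10149}{21863} = \left(-38442\right) \frac{1}{10148} - \frac{10149}{21863} = - \frac{447}{118} - \frac{10149}{21863} = - \frac{10970343}{2579834}$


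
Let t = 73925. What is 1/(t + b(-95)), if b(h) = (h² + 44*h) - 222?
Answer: 1/78548 ≈ 1.2731e-5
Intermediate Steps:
b(h) = -222 + h² + 44*h
1/(t + b(-95)) = 1/(73925 + (-222 + (-95)² + 44*(-95))) = 1/(73925 + (-222 + 9025 - 4180)) = 1/(73925 + 4623) = 1/78548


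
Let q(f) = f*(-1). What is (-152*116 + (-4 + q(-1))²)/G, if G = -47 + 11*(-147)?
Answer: 17623/1664 ≈ 10.591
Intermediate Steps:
q(f) = -f
G = -1664 (G = -47 - 1617 = -1664)
(-152*116 + (-4 + q(-1))²)/G = (-152*116 + (-4 - 1*(-1))²)/(-1664) = (-17632 + (-4 + 1)²)*(-1/1664) = (-17632 + (-3)²)*(-1/1664) = (-17632 + 9)*(-1/1664) = -17623*(-1/1664) = 17623/1664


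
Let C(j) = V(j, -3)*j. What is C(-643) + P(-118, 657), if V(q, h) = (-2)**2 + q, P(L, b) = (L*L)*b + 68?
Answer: 9559013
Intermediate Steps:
P(L, b) = 68 + b*L**2 (P(L, b) = L**2*b + 68 = b*L**2 + 68 = 68 + b*L**2)
V(q, h) = 4 + q
C(j) = j*(4 + j) (C(j) = (4 + j)*j = j*(4 + j))
C(-643) + P(-118, 657) = -643*(4 - 643) + (68 + 657*(-118)**2) = -643*(-639) + (68 + 657*13924) = 410877 + (68 + 9148068) = 410877 + 9148136 = 9559013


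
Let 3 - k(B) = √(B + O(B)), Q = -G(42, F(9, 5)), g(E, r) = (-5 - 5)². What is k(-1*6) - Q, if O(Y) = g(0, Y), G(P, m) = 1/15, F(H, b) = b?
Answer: 46/15 - √94 ≈ -6.6287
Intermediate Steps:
G(P, m) = 1/15
g(E, r) = 100 (g(E, r) = (-10)² = 100)
Q = -1/15 (Q = -1*1/15 = -1/15 ≈ -0.066667)
O(Y) = 100
k(B) = 3 - √(100 + B) (k(B) = 3 - √(B + 100) = 3 - √(100 + B))
k(-1*6) - Q = (3 - √(100 - 1*6)) - 1*(-1/15) = (3 - √(100 - 6)) + 1/15 = (3 - √94) + 1/15 = 46/15 - √94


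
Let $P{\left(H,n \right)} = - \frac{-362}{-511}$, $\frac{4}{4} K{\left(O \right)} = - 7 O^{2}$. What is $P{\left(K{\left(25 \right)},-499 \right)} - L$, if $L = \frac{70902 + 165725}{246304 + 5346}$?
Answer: $- \frac{30287671}{18370450} \approx -1.6487$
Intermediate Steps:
$K{\left(O \right)} = - 7 O^{2}$
$L = \frac{236627}{251650} \approx 0.9403$
$P{\left(H,n \right)} = - \frac{362}{511}$ ($P{\left(H,n \right)} = - \frac{\left(-362\right) \left(-1\right)}{511} = \left(-1\right) \frac{362}{511} = - \frac{362}{511}$)
$P{\left(K{\left(25 \right)},-499 \right)} - L = - \frac{362}{511} - \frac{236627}{251650} = - \frac{30287671}{18370450}$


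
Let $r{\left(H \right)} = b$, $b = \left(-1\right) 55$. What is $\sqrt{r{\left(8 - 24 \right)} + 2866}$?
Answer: $\sqrt{2811} \approx 53.019$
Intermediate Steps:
$b = -55$
$r{\left(H \right)} = -55$
$\sqrt{r{\left(8 - 24 \right)} + 2866} = \sqrt{-55 + 2866} = \sqrt{2811}$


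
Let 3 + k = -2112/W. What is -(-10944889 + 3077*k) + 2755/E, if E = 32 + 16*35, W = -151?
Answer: 975363925637/89392 ≈ 1.0911e+7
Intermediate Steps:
k = 1659/151 (k = -3 - 2112/(-151) = -3 - 2112*(-1/151) = -3 + 2112/151 = 1659/151 ≈ 10.987)
E = 592 (E = 32 + 560 = 592)
-(-10944889 + 3077*k) + 2755/E = -3077/(1/(1659/151 - 3557)) + 2755/592 = -3077/(1/(-535448/151)) + 2755*(1/592) = -3077/(-151/535448) + 2755/592 = -3077*(-535448/151) + 2755/592 = 1647573496/151 + 2755/592 = 975363925637/89392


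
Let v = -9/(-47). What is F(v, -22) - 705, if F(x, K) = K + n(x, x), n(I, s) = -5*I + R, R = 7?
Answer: -33885/47 ≈ -720.96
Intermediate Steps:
v = 9/47 (v = -9*(-1/47) = 9/47 ≈ 0.19149)
n(I, s) = 7 - 5*I (n(I, s) = -5*I + 7 = 7 - 5*I)
F(x, K) = 7 + K - 5*x (F(x, K) = K + (7 - 5*x) = 7 + K - 5*x)
F(v, -22) - 705 = (7 - 22 - 5*9/47) - 705 = (7 - 22 - 45/47) - 705 = -750/47 - 705 = -33885/47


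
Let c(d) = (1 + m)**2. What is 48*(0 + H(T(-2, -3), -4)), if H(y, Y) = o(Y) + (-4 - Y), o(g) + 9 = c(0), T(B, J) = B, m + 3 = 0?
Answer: -240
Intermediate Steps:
m = -3 (m = -3 + 0 = -3)
c(d) = 4 (c(d) = (1 - 3)**2 = (-2)**2 = 4)
o(g) = -5 (o(g) = -9 + 4 = -5)
H(y, Y) = -9 - Y (H(y, Y) = -5 + (-4 - Y) = -9 - Y)
48*(0 + H(T(-2, -3), -4)) = 48*(0 + (-9 - 1*(-4))) = 48*(0 + (-9 + 4)) = 48*(0 - 5) = 48*(-5) = -240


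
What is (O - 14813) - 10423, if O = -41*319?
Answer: -38315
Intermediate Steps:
O = -13079
(O - 14813) - 10423 = (-13079 - 14813) - 10423 = -27892 - 10423 = -38315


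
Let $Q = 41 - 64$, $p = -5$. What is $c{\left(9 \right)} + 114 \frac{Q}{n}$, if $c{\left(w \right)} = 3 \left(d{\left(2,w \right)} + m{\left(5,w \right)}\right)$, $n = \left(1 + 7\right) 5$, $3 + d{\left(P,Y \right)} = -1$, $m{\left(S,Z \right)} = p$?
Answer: $- \frac{1851}{20} \approx -92.55$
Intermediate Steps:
$m{\left(S,Z \right)} = -5$
$d{\left(P,Y \right)} = -4$ ($d{\left(P,Y \right)} = -3 - 1 = -4$)
$Q = -23$ ($Q = 41 - 64 = -23$)
$n = 40$ ($n = 8 \cdot 5 = 40$)
$c{\left(w \right)} = -27$ ($c{\left(w \right)} = 3 \left(-4 - 5\right) = 3 \left(-9\right) = -27$)
$c{\left(9 \right)} + 114 \frac{Q}{n} = -27 + 114 \left(- \frac{23}{40}\right) = -27 - \frac{1311}{20} = - \frac{1851}{20}$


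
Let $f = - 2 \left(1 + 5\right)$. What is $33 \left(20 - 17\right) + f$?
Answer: $87$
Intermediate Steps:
$f = -12$ ($f = \left(-2\right) 6 = -12$)
$33 \left(20 - 17\right) + f = 33 \left(20 - 17\right) - 12 = 33 \cdot 3 - 12 = 99 - 12 = 87$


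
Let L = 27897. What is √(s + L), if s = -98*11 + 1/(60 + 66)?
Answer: √47308730/42 ≈ 163.77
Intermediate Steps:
s = -135827/126 (s = -1078 + 1/126 = -135827/126 ≈ -1078.0)
√(s + L) = √(-135827/126 + 27897) = √(3379195/126) = √47308730/42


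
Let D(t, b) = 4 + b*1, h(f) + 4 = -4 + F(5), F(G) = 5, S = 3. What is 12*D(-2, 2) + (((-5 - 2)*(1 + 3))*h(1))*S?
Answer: 324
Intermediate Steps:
h(f) = -3 (h(f) = -4 + (-4 + 5) = -4 + 1 = -3)
D(t, b) = 4 + b
12*D(-2, 2) + (((-5 - 2)*(1 + 3))*h(1))*S = 12*(4 + 2) + (((-5 - 2)*(1 + 3))*(-3))*3 = 12*6 + (-7*4*(-3))*3 = 72 - 28*(-3)*3 = 72 + 84*3 = 72 + 252 = 324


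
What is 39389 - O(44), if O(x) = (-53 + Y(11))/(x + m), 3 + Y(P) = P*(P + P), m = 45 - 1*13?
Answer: 1496689/38 ≈ 39387.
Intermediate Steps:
m = 32 (m = 45 - 13 = 32)
Y(P) = -3 + 2*P² (Y(P) = -3 + P*(P + P) = -3 + P*(2*P) = -3 + 2*P²)
O(x) = 186/(32 + x) (O(x) = (-53 + (-3 + 2*11²))/(x + 32) = (-53 + (-3 + 2*121))/(32 + x) = (-53 + (-3 + 242))/(32 + x) = (-53 + 239)/(32 + x) = 186/(32 + x))
39389 - O(44) = 39389 - 186/(32 + 44) = 39389 - 186/76 = 39389 - 1*93/38 = 39389 - 93/38 = 1496689/38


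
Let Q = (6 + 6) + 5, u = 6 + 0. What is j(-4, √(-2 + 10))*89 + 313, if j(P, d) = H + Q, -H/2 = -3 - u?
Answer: 3428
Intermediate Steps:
u = 6
H = 18 (H = -2*(-3 - 1*6) = -2*(-3 - 6) = -2*(-9) = 18)
Q = 17 (Q = 12 + 5 = 17)
j(P, d) = 35 (j(P, d) = 18 + 17 = 35)
j(-4, √(-2 + 10))*89 + 313 = 35*89 + 313 = 3115 + 313 = 3428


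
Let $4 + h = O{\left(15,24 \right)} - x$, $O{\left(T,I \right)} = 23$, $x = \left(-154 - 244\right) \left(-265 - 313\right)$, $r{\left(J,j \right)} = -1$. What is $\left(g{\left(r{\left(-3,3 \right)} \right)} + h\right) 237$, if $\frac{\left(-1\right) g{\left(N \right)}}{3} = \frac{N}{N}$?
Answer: $-54516636$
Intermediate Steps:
$x = 230044$ ($x = \left(-398\right) \left(-578\right) = 230044$)
$g{\left(N \right)} = -3$ ($g{\left(N \right)} = - 3 \frac{N}{N} = \left(-3\right) 1 = -3$)
$h = -230025$ ($h = -4 + \left(23 - 230044\right) = -4 - 230021 = -230025$)
$\left(g{\left(r{\left(-3,3 \right)} \right)} + h\right) 237 = \left(-3 - 230025\right) 237 = \left(-230028\right) 237 = -54516636$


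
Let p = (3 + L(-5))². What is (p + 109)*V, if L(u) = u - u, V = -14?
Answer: -1652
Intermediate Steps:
L(u) = 0
p = 9 (p = (3 + 0)² = 3² = 9)
(p + 109)*V = (9 + 109)*(-14) = 118*(-14) = -1652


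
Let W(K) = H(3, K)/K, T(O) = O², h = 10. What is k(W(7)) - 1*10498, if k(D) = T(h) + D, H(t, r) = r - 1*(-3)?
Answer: -72776/7 ≈ -10397.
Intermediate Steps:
H(t, r) = 3 + r (H(t, r) = r + 3 = 3 + r)
W(K) = (3 + K)/K
k(D) = 100 + D (k(D) = 10² + D = 100 + D)
k(W(7)) - 1*10498 = (100 + (3 + 7)/7) - 1*10498 = (100 + (⅐)*10) - 10498 = (100 + 10/7) - 10498 = 710/7 - 10498 = -72776/7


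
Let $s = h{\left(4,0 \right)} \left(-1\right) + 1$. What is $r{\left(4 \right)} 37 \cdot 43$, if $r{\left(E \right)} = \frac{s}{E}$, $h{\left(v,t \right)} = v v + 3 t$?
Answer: $- \frac{23865}{4} \approx -5966.3$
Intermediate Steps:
$h{\left(v,t \right)} = v^{2} + 3 t$
$s = -15$ ($s = \left(4^{2} + 3 \cdot 0\right) \left(-1\right) + 1 = \left(16 + 0\right) \left(-1\right) + 1 = 16 \left(-1\right) + 1 = -16 + 1 = -15$)
$r{\left(E \right)} = - \frac{15}{E}$
$r{\left(4 \right)} 37 \cdot 43 = - \frac{15}{4} \cdot 37 \cdot 43 = \left(-15\right) \frac{1}{4} \cdot 37 \cdot 43 = \left(- \frac{15}{4}\right) 37 \cdot 43 = \left(- \frac{555}{4}\right) 43 = - \frac{23865}{4}$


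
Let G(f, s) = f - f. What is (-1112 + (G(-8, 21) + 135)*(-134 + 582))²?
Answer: 3524559424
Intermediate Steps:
G(f, s) = 0
(-1112 + (G(-8, 21) + 135)*(-134 + 582))² = (-1112 + (0 + 135)*(-134 + 582))² = (-1112 + 135*448)² = (-1112 + 60480)² = 59368² = 3524559424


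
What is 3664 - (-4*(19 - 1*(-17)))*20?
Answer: 6544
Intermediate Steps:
3664 - (-4*(19 - 1*(-17)))*20 = 3664 - (-4*(19 + 17))*20 = 3664 - (-4*36)*20 = 3664 - (-144)*20 = 3664 - 1*(-2880) = 3664 + 2880 = 6544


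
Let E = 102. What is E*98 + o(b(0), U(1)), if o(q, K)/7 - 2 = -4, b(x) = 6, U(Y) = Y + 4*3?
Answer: 9982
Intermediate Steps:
U(Y) = 12 + Y (U(Y) = Y + 12 = 12 + Y)
o(q, K) = -14 (o(q, K) = 14 + 7*(-4) = 14 - 28 = -14)
E*98 + o(b(0), U(1)) = 102*98 - 14 = 9996 - 14 = 9982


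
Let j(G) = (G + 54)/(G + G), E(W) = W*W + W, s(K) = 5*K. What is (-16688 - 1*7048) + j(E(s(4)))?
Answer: -3322961/140 ≈ -23735.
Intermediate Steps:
E(W) = W + W² (E(W) = W² + W = W + W²)
j(G) = (54 + G)/(2*G) (j(G) = (54 + G)/((2*G)) = (54 + G)*(1/(2*G)) = (54 + G)/(2*G))
(-16688 - 1*7048) + j(E(s(4))) = (-16688 - 1*7048) + (54 + (5*4)*(1 + 5*4))/(2*(((5*4)*(1 + 5*4)))) = (-16688 - 7048) + (54 + 20*(1 + 20))/(2*((20*(1 + 20)))) = -23736 + (54 + 20*21)/(2*((20*21))) = -23736 + (½)*(54 + 420)/420 = -23736 + (½)*(1/420)*474 = -23736 + 79/140 = -3322961/140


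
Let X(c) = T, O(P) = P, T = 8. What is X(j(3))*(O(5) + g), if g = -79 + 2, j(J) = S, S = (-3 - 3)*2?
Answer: -576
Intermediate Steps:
S = -12 (S = -6*2 = -12)
j(J) = -12
g = -77
X(c) = 8
X(j(3))*(O(5) + g) = 8*(5 - 77) = 8*(-72) = -576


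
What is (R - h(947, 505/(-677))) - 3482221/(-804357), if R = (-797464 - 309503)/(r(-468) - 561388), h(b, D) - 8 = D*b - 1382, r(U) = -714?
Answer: 638723701340291459/306092469286278 ≈ 2086.7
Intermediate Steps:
h(b, D) = -1374 + D*b (h(b, D) = 8 + (D*b - 1382) = 8 + (-1382 + D*b) = -1374 + D*b)
R = 1106967/562102 (R = (-797464 - 309503)/(-714 - 561388) = -1106967/(-562102) = -1106967*(-1/562102) = 1106967/562102 ≈ 1.9693)
(R - h(947, 505/(-677))) - 3482221/(-804357) = (1106967/562102 - (-1374 + (505/(-677))*947)) - 3482221/(-804357) = (1106967/562102 - (-1374 + (505*(-1/677))*947)) - 3482221*(-1)/804357 = (1106967/562102 - (-1374 - 505/677*947)) - 1*(-3482221/804357) = (1106967/562102 - (-1374 - 478235/677)) + 3482221/804357 = (1106967/562102 - 1*(-1408433/677)) + 3482221/804357 = (1106967/562102 + 1408433/677) + 3482221/804357 = 792432422825/380543054 + 3482221/804357 = 638723701340291459/306092469286278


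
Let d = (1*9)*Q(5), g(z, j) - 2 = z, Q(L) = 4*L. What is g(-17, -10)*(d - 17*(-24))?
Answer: -8820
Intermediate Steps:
g(z, j) = 2 + z
d = 180 (d = (1*9)*(4*5) = 9*20 = 180)
g(-17, -10)*(d - 17*(-24)) = (2 - 17)*(180 - 17*(-24)) = -15*(180 + 408) = -15*588 = -8820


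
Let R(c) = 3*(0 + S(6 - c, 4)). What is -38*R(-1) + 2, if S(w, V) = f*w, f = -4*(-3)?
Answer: -9574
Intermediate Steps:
f = 12
S(w, V) = 12*w
R(c) = 216 - 36*c (R(c) = 3*(0 + 12*(6 - c)) = 3*(0 + (72 - 12*c)) = 3*(72 - 12*c) = 216 - 36*c)
-38*R(-1) + 2 = -38*(216 - 36*(-1)) + 2 = -38*(216 + 36) + 2 = -38*252 + 2 = -9576 + 2 = -9574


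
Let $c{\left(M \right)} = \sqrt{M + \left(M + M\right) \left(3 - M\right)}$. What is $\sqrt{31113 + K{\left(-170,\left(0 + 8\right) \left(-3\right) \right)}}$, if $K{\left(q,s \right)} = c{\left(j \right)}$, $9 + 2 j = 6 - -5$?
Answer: $\sqrt{31113 + \sqrt{5}} \approx 176.4$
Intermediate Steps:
$j = 1$ ($j = - \frac{9}{2} + \frac{6 - -5}{2} = - \frac{9}{2} + \frac{6 + 5}{2} = - \frac{9}{2} + \frac{1}{2} \cdot 11 = - \frac{9}{2} + \frac{11}{2} = 1$)
$c{\left(M \right)} = \sqrt{M + 2 M \left(3 - M\right)}$
$K{\left(q,s \right)} = \sqrt{5}$ ($K{\left(q,s \right)} = \sqrt{1 \left(7 - 2\right)} = \sqrt{1 \cdot 5} = \sqrt{5}$)
$\sqrt{31113 + K{\left(-170,\left(0 + 8\right) \left(-3\right) \right)}} = \sqrt{31113 + \sqrt{5}}$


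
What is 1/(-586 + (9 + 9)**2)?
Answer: -1/262 ≈ -0.0038168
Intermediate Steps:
1/(-586 + (9 + 9)**2) = 1/(-586 + 18**2) = 1/(-586 + 324) = 1/(-262) = -1/262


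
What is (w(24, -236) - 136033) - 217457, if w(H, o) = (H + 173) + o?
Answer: -353529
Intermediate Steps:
w(H, o) = 173 + H + o (w(H, o) = (173 + H) + o = 173 + H + o)
(w(24, -236) - 136033) - 217457 = ((173 + 24 - 236) - 136033) - 217457 = (-39 - 136033) - 217457 = -136072 - 217457 = -353529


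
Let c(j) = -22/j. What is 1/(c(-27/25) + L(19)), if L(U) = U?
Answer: 27/1063 ≈ 0.025400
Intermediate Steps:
1/(c(-27/25) + L(19)) = 1/(-22/((-27/25)) + 19) = 1/(-22/((-27*1/25)) + 19) = 1/(-22/(-27/25) + 19) = 1/(-22*(-25/27) + 19) = 1/(550/27 + 19) = 1/(1063/27) = 27/1063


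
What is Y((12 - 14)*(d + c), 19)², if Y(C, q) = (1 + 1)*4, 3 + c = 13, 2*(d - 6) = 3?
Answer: 64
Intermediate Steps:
d = 15/2 (d = 6 + (½)*3 = 6 + 3/2 = 15/2 ≈ 7.5000)
c = 10 (c = -3 + 13 = 10)
Y(C, q) = 8 (Y(C, q) = 2*4 = 8)
Y((12 - 14)*(d + c), 19)² = 8² = 64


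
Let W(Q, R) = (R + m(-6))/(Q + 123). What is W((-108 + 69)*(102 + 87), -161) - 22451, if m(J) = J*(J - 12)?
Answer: -162724795/7248 ≈ -22451.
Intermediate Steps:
m(J) = J*(-12 + J)
W(Q, R) = (108 + R)/(123 + Q) (W(Q, R) = (R - 6*(-12 - 6))/(Q + 123) = (R - 6*(-18))/(123 + Q) = (R + 108)/(123 + Q) = (108 + R)/(123 + Q))
W((-108 + 69)*(102 + 87), -161) - 22451 = (108 - 161)/(123 + (-108 + 69)*(102 + 87)) - 22451 = -53/(123 - 39*189) - 22451 = -53/(123 - 7371) - 22451 = -53/(-7248) - 22451 = -1/7248*(-53) - 22451 = 53/7248 - 22451 = -162724795/7248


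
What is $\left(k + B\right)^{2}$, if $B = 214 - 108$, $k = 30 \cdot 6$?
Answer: $81796$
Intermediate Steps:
$k = 180$
$B = 106$ ($B = 214 - 108 = 106$)
$\left(k + B\right)^{2} = \left(180 + 106\right)^{2} = 286^{2} = 81796$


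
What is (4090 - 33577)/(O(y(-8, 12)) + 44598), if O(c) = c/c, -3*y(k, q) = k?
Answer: -29487/44599 ≈ -0.66116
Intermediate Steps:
y(k, q) = -k/3
O(c) = 1
(4090 - 33577)/(O(y(-8, 12)) + 44598) = (4090 - 33577)/(1 + 44598) = -29487/44599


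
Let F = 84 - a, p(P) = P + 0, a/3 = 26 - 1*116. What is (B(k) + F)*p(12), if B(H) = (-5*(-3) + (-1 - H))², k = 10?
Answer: 4440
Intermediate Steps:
a = -270 (a = 3*(26 - 1*116) = 3*(26 - 116) = 3*(-90) = -270)
p(P) = P
B(H) = (14 - H)² (B(H) = (15 + (-1 - H))² = (14 - H)²)
F = 354 (F = 84 - 1*(-270) = 84 + 270 = 354)
(B(k) + F)*p(12) = ((-14 + 10)² + 354)*12 = ((-4)² + 354)*12 = (16 + 354)*12 = 370*12 = 4440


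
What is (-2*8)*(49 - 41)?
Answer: -128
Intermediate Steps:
(-2*8)*(49 - 41) = -16*8 = -128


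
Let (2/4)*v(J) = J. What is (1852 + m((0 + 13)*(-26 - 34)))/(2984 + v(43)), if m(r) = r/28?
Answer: 12769/21490 ≈ 0.59418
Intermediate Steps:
v(J) = 2*J
m(r) = r/28 (m(r) = r*(1/28) = r/28)
(1852 + m((0 + 13)*(-26 - 34)))/(2984 + v(43)) = (1852 + ((0 + 13)*(-26 - 34))/28)/(2984 + 2*43) = (1852 + (13*(-60))/28)/(2984 + 86) = (1852 + (1/28)*(-780))/3070 = (1852 - 195/7)*(1/3070) = (12769/7)*(1/3070) = 12769/21490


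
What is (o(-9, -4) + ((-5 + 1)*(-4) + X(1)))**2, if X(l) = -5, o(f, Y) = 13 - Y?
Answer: 784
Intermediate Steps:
(o(-9, -4) + ((-5 + 1)*(-4) + X(1)))**2 = ((13 - 1*(-4)) + ((-5 + 1)*(-4) - 5))**2 = ((13 + 4) + (-4*(-4) - 5))**2 = (17 + (16 - 5))**2 = (17 + 11)**2 = 28**2 = 784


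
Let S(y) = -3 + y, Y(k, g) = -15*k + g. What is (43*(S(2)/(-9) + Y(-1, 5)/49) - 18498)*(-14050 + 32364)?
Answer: -149218278094/441 ≈ -3.3836e+8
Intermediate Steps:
Y(k, g) = g - 15*k
(43*(S(2)/(-9) + Y(-1, 5)/49) - 18498)*(-14050 + 32364) = (43*((-3 + 2)/(-9) + (5 - 15*(-1))/49) - 18498)*(-14050 + 32364) = (43*(-1*(-⅑) + (5 + 15)*(1/49)) - 18498)*18314 = (43*(⅑ + 20*(1/49)) - 18498)*18314 = (43*(⅑ + 20/49) - 18498)*18314 = (43*(229/441) - 18498)*18314 = (9847/441 - 18498)*18314 = -8147771/441*18314 = -149218278094/441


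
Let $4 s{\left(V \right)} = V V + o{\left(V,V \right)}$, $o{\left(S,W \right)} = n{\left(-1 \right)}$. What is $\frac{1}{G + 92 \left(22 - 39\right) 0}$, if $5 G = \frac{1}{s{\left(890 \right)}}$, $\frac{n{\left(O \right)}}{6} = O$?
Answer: $\frac{1980235}{2} \approx 9.9012 \cdot 10^{5}$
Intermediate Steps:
$n{\left(O \right)} = 6 O$
$o{\left(S,W \right)} = -6$ ($o{\left(S,W \right)} = 6 \left(-1\right) = -6$)
$s{\left(V \right)} = - \frac{3}{2} + \frac{V^{2}}{4}$ ($s{\left(V \right)} = \frac{V V - 6}{4} = \frac{V^{2} - 6}{4} = \frac{-6 + V^{2}}{4} = - \frac{3}{2} + \frac{V^{2}}{4}$)
$G = \frac{2}{1980235}$ ($G = \frac{1}{5 \left(- \frac{3}{2} + \frac{890^{2}}{4}\right)} = \frac{1}{5 \left(- \frac{3}{2} + \frac{1}{4} \cdot 792100\right)} = \frac{1}{5 \left(- \frac{3}{2} + 198025\right)} = \frac{1}{5 \cdot \frac{396047}{2}} = \frac{1}{5} \cdot \frac{2}{396047} = \frac{2}{1980235} \approx 1.01 \cdot 10^{-6}$)
$\frac{1}{G + 92 \left(22 - 39\right) 0} = \frac{1}{\frac{2}{1980235} + 92 \left(22 - 39\right) 0} = \frac{1}{\frac{2}{1980235} + 92 \left(-17\right) 0} = \frac{1}{\frac{2}{1980235} - 0} = \frac{1}{\frac{2}{1980235} + 0} = \frac{1}{\frac{2}{1980235}} = \frac{1980235}{2}$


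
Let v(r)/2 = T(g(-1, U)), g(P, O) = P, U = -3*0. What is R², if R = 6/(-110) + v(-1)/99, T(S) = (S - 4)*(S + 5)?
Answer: 51529/245025 ≈ 0.21030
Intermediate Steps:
U = 0
T(S) = (-4 + S)*(5 + S)
v(r) = -40 (v(r) = 2*(-20 - 1 + (-1)²) = 2*(-20 - 1 + 1) = 2*(-20) = -40)
R = -227/495 (R = 6/(-110) - 40/99 = 6*(-1/110) - 40*1/99 = -3/55 - 40/99 = -227/495 ≈ -0.45859)
R² = (-227/495)² = 51529/245025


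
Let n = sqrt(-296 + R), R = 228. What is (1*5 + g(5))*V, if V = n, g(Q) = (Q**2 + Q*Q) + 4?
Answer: 118*I*sqrt(17) ≈ 486.53*I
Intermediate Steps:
g(Q) = 4 + 2*Q**2 (g(Q) = (Q**2 + Q**2) + 4 = 2*Q**2 + 4 = 4 + 2*Q**2)
n = 2*I*sqrt(17) (n = sqrt(-296 + 228) = sqrt(-68) = 2*I*sqrt(17) ≈ 8.2462*I)
V = 2*I*sqrt(17) ≈ 8.2462*I
(1*5 + g(5))*V = (1*5 + (4 + 2*5**2))*(2*I*sqrt(17)) = (5 + (4 + 2*25))*(2*I*sqrt(17)) = (5 + (4 + 50))*(2*I*sqrt(17)) = (5 + 54)*(2*I*sqrt(17)) = 59*(2*I*sqrt(17)) = 118*I*sqrt(17)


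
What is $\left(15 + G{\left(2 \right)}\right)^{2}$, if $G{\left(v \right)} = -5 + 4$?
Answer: $196$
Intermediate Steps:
$G{\left(v \right)} = -1$
$\left(15 + G{\left(2 \right)}\right)^{2} = \left(15 - 1\right)^{2} = 14^{2} = 196$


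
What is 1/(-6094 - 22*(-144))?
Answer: -1/2926 ≈ -0.00034176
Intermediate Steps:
1/(-6094 - 22*(-144)) = 1/(-6094 + 3168) = 1/(-2926) = -1/2926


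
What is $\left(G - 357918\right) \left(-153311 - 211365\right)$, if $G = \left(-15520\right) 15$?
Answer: $215420677368$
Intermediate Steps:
$G = -232800$
$\left(G - 357918\right) \left(-153311 - 211365\right) = \left(-232800 - 357918\right) \left(-153311 - 211365\right) = \left(-590718\right) \left(-364676\right) = 215420677368$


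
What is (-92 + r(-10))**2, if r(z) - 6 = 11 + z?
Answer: 7225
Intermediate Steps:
r(z) = 17 + z (r(z) = 6 + (11 + z) = 17 + z)
(-92 + r(-10))**2 = (-92 + (17 - 10))**2 = (-92 + 7)**2 = (-85)**2 = 7225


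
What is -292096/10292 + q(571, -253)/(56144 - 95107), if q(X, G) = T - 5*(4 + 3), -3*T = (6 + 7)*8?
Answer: -8535164579/300755397 ≈ -28.379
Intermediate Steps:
T = -104/3 (T = -(6 + 7)*8/3 = -13*8/3 = -⅓*104 = -104/3 ≈ -34.667)
q(X, G) = -209/3 (q(X, G) = -104/3 - 5*(4 + 3) = -104/3 - 5*7 = -104/3 - 1*35 = -104/3 - 35 = -209/3)
-292096/10292 + q(571, -253)/(56144 - 95107) = -292096/10292 - 209/(3*(56144 - 95107)) = -292096*1/10292 - 209/3/(-38963) = -73024/2573 - 209/3*(-1/38963) = -73024/2573 + 209/116889 = -8535164579/300755397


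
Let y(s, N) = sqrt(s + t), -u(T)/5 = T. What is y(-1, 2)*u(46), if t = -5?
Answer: -230*I*sqrt(6) ≈ -563.38*I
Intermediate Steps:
u(T) = -5*T
y(s, N) = sqrt(-5 + s) (y(s, N) = sqrt(s - 5) = sqrt(-5 + s))
y(-1, 2)*u(46) = sqrt(-5 - 1)*(-5*46) = sqrt(-6)*(-230) = (I*sqrt(6))*(-230) = -230*I*sqrt(6)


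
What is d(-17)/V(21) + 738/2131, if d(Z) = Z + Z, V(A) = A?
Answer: -56956/44751 ≈ -1.2727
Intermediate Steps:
d(Z) = 2*Z
d(-17)/V(21) + 738/2131 = (2*(-17))/21 + 738/2131 = -34*1/21 + 738*(1/2131) = -34/21 + 738/2131 = -56956/44751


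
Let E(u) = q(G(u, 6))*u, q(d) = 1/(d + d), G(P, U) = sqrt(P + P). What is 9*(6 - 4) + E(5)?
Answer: 18 + sqrt(10)/4 ≈ 18.791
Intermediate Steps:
G(P, U) = sqrt(2)*sqrt(P) (G(P, U) = sqrt(2*P) = sqrt(2)*sqrt(P))
q(d) = 1/(2*d)
E(u) = sqrt(2)*sqrt(u)/4 (E(u) = (1/(2*((sqrt(2)*sqrt(u)))))*u = ((sqrt(2)/(2*sqrt(u)))/2)*u = (sqrt(2)/(4*sqrt(u)))*u = sqrt(2)*sqrt(u)/4)
9*(6 - 4) + E(5) = 9*(6 - 4) + sqrt(2)*sqrt(5)/4 = 9*2 + sqrt(10)/4 = 18 + sqrt(10)/4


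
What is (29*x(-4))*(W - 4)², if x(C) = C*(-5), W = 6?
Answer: 2320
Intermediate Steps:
x(C) = -5*C
(29*x(-4))*(W - 4)² = (29*(-5*(-4)))*(6 - 4)² = (29*20)*2² = 580*4 = 2320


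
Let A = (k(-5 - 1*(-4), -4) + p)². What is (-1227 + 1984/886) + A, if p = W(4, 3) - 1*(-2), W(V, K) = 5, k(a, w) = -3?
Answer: -535481/443 ≈ -1208.8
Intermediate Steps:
p = 7 (p = 5 - 1*(-2) = 5 + 2 = 7)
A = 16 (A = (-3 + 7)² = 4² = 16)
(-1227 + 1984/886) + A = (-1227 + 1984/886) + 16 = (-1227 + 1984*(1/886)) + 16 = (-1227 + 992/443) + 16 = -542569/443 + 16 = -535481/443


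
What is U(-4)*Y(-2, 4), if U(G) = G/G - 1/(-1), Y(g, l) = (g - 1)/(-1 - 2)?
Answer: 2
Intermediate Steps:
Y(g, l) = ⅓ - g/3 (Y(g, l) = (-1 + g)/(-3) = (-1 + g)*(-⅓) = ⅓ - g/3)
U(G) = 2 (U(G) = 1 - 1*(-1) = 1 + 1 = 2)
U(-4)*Y(-2, 4) = 2*(⅓ - ⅓*(-2)) = 2*(⅓ + ⅔) = 2*1 = 2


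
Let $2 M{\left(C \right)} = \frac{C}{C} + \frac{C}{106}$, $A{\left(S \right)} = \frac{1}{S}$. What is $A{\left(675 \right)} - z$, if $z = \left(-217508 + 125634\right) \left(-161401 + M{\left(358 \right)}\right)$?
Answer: $- \frac{530484378348097}{35775} \approx -1.4828 \cdot 10^{10}$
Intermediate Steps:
$M{\left(C \right)} = \frac{1}{2} + \frac{C}{212}$ ($M{\left(C \right)} = \frac{\frac{C}{C} + \frac{C}{106}}{2} = \frac{1 + C \frac{1}{106}}{2} = \frac{1 + \frac{C}{106}}{2} = \frac{1}{2} + \frac{C}{212}$)
$z = \frac{785902782738}{53}$ ($z = \left(-217508 + 125634\right) \left(-161401 + \left(\frac{1}{2} + \frac{1}{212} \cdot 358\right)\right) = - 91874 \left(-161401 + \left(\frac{1}{2} + \frac{179}{106}\right)\right) = - 91874 \left(-161401 + \frac{116}{53}\right) = \left(-91874\right) \left(- \frac{8554137}{53}\right) = \frac{785902782738}{53} \approx 1.4828 \cdot 10^{10}$)
$A{\left(675 \right)} - z = \frac{1}{675} - \frac{785902782738}{53} = - \frac{530484378348097}{35775}$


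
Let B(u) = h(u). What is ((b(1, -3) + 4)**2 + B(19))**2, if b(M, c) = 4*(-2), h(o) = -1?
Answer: 225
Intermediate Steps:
b(M, c) = -8
B(u) = -1
((b(1, -3) + 4)**2 + B(19))**2 = ((-8 + 4)**2 - 1)**2 = ((-4)**2 - 1)**2 = (16 - 1)**2 = 15**2 = 225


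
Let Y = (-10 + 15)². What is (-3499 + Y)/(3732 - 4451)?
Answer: 3474/719 ≈ 4.8317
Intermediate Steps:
Y = 25 (Y = 5² = 25)
(-3499 + Y)/(3732 - 4451) = (-3499 + 25)/(3732 - 4451) = -3474/(-719) = -3474*(-1/719) = 3474/719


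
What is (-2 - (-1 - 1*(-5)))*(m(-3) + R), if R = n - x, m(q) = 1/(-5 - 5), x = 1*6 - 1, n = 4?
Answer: 33/5 ≈ 6.6000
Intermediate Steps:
x = 5 (x = 6 - 1 = 5)
m(q) = -⅒ (m(q) = 1/(-10) = -⅒)
R = -1 (R = 4 - 1*5 = 4 - 5 = -1)
(-2 - (-1 - 1*(-5)))*(m(-3) + R) = (-2 - (-1 - 1*(-5)))*(-⅒ - 1) = (-2 - (-1 + 5))*(-11/10) = (-2 - 1*4)*(-11/10) = (-2 - 4)*(-11/10) = -6*(-11/10) = 33/5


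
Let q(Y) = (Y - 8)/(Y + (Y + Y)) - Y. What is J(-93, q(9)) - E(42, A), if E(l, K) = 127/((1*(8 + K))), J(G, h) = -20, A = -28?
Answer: -273/20 ≈ -13.650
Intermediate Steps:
q(Y) = -Y + (-8 + Y)/(3*Y) (q(Y) = (-8 + Y)/(Y + 2*Y) - Y = (-8 + Y)/((3*Y)) - Y = (-8 + Y)*(1/(3*Y)) - Y = (-8 + Y)/(3*Y) - Y = -Y + (-8 + Y)/(3*Y))
E(l, K) = 127/(8 + K)
J(-93, q(9)) - E(42, A) = -20 - 127/(8 - 28) = -20 - 127/(-20) = -20 - 127*(-1)/20 = -20 - 1*(-127/20) = -20 + 127/20 = -273/20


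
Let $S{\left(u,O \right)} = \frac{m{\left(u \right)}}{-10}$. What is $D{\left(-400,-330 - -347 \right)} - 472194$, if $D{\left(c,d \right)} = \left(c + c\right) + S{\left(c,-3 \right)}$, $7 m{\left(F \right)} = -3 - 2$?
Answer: $- \frac{6621915}{14} \approx -4.7299 \cdot 10^{5}$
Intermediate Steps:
$m{\left(F \right)} = - \frac{5}{7}$ ($m{\left(F \right)} = \frac{-3 - 2}{7} = \frac{1}{7} \left(-5\right) = - \frac{5}{7}$)
$S{\left(u,O \right)} = \frac{1}{14}$ ($S{\left(u,O \right)} = - \frac{5}{7 \left(-10\right)} = \left(- \frac{5}{7}\right) \left(- \frac{1}{10}\right) = \frac{1}{14}$)
$D{\left(c,d \right)} = \frac{1}{14} + 2 c$ ($D{\left(c,d \right)} = \left(c + c\right) + \frac{1}{14} = 2 c + \frac{1}{14} = \frac{1}{14} + 2 c$)
$D{\left(-400,-330 - -347 \right)} - 472194 = \left(\frac{1}{14} + 2 \left(-400\right)\right) - 472194 = \left(\frac{1}{14} - 800\right) - 472194 = - \frac{11199}{14} - 472194 = - \frac{6621915}{14}$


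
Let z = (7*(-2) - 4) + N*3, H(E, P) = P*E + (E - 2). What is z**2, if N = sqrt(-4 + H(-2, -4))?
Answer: 324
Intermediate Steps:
H(E, P) = -2 + E + E*P (H(E, P) = E*P + (-2 + E) = -2 + E + E*P)
N = 0 (N = sqrt(-4 + (-2 - 2 - 2*(-4))) = sqrt(-4 + (-2 - 2 + 8)) = sqrt(-4 + 4) = sqrt(0) = 0)
z = -18 (z = (7*(-2) - 4) + 0*3 = (-14 - 4) + 0 = -18 + 0 = -18)
z**2 = (-18)**2 = 324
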